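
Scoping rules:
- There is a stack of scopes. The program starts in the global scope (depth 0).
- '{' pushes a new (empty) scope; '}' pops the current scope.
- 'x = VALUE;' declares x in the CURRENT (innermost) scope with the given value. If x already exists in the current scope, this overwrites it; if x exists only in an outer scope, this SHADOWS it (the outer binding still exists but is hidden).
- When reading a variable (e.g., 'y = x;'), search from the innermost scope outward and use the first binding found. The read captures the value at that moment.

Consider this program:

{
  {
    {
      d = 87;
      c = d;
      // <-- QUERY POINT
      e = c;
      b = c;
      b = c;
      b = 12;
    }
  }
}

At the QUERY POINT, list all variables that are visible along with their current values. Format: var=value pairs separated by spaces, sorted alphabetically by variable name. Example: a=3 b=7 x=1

Answer: c=87 d=87

Derivation:
Step 1: enter scope (depth=1)
Step 2: enter scope (depth=2)
Step 3: enter scope (depth=3)
Step 4: declare d=87 at depth 3
Step 5: declare c=(read d)=87 at depth 3
Visible at query point: c=87 d=87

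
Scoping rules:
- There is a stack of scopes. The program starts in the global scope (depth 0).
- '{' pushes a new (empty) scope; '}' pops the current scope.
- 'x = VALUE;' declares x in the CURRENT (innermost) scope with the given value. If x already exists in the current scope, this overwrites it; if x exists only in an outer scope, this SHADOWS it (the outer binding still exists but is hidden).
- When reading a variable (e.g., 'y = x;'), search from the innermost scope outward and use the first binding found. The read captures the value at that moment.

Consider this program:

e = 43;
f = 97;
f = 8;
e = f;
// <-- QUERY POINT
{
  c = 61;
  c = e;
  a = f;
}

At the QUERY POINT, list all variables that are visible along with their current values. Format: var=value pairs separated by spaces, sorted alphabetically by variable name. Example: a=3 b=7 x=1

Step 1: declare e=43 at depth 0
Step 2: declare f=97 at depth 0
Step 3: declare f=8 at depth 0
Step 4: declare e=(read f)=8 at depth 0
Visible at query point: e=8 f=8

Answer: e=8 f=8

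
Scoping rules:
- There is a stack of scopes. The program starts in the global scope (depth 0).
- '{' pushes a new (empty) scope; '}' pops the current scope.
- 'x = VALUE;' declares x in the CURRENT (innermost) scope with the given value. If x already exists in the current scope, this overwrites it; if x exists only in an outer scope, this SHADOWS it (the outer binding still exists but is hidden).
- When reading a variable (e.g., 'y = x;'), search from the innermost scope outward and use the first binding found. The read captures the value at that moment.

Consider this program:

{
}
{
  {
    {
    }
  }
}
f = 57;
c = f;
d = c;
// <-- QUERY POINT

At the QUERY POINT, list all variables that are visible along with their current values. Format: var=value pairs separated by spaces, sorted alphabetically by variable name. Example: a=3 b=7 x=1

Step 1: enter scope (depth=1)
Step 2: exit scope (depth=0)
Step 3: enter scope (depth=1)
Step 4: enter scope (depth=2)
Step 5: enter scope (depth=3)
Step 6: exit scope (depth=2)
Step 7: exit scope (depth=1)
Step 8: exit scope (depth=0)
Step 9: declare f=57 at depth 0
Step 10: declare c=(read f)=57 at depth 0
Step 11: declare d=(read c)=57 at depth 0
Visible at query point: c=57 d=57 f=57

Answer: c=57 d=57 f=57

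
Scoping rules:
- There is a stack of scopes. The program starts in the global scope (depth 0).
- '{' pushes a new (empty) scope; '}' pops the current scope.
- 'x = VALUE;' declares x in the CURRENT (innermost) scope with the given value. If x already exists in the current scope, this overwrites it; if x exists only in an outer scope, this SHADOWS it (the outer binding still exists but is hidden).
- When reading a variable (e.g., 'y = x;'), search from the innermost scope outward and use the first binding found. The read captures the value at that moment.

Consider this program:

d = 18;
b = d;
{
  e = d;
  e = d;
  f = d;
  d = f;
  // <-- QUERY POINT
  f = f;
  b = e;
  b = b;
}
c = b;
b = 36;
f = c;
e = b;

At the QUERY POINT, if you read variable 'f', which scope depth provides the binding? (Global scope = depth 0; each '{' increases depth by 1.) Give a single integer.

Answer: 1

Derivation:
Step 1: declare d=18 at depth 0
Step 2: declare b=(read d)=18 at depth 0
Step 3: enter scope (depth=1)
Step 4: declare e=(read d)=18 at depth 1
Step 5: declare e=(read d)=18 at depth 1
Step 6: declare f=(read d)=18 at depth 1
Step 7: declare d=(read f)=18 at depth 1
Visible at query point: b=18 d=18 e=18 f=18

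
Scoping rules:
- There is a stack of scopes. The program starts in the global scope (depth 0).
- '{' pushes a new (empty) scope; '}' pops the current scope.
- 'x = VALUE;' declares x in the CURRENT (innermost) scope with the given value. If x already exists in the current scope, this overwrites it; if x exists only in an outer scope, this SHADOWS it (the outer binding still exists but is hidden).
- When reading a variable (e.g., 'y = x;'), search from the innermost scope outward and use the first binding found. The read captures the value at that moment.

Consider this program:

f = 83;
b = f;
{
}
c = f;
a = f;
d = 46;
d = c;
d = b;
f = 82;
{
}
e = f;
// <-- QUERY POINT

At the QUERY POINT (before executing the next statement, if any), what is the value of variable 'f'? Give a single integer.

Step 1: declare f=83 at depth 0
Step 2: declare b=(read f)=83 at depth 0
Step 3: enter scope (depth=1)
Step 4: exit scope (depth=0)
Step 5: declare c=(read f)=83 at depth 0
Step 6: declare a=(read f)=83 at depth 0
Step 7: declare d=46 at depth 0
Step 8: declare d=(read c)=83 at depth 0
Step 9: declare d=(read b)=83 at depth 0
Step 10: declare f=82 at depth 0
Step 11: enter scope (depth=1)
Step 12: exit scope (depth=0)
Step 13: declare e=(read f)=82 at depth 0
Visible at query point: a=83 b=83 c=83 d=83 e=82 f=82

Answer: 82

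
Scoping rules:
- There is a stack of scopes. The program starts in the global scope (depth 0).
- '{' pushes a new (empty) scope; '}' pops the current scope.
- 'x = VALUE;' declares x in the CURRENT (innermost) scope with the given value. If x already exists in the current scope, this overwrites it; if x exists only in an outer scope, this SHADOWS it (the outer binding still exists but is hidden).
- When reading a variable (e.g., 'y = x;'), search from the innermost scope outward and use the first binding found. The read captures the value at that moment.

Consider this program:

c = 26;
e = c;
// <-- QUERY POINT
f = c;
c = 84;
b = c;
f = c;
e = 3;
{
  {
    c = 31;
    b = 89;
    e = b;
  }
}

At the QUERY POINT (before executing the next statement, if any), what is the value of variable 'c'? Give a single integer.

Step 1: declare c=26 at depth 0
Step 2: declare e=(read c)=26 at depth 0
Visible at query point: c=26 e=26

Answer: 26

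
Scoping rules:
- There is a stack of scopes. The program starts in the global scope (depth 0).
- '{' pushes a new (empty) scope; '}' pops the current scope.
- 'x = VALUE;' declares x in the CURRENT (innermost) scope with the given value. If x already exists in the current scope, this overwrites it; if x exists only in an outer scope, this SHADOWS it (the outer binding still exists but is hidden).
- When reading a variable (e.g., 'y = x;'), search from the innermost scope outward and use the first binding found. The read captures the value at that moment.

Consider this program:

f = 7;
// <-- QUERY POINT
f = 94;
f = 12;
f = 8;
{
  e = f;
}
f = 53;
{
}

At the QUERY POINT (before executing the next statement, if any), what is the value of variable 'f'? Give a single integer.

Step 1: declare f=7 at depth 0
Visible at query point: f=7

Answer: 7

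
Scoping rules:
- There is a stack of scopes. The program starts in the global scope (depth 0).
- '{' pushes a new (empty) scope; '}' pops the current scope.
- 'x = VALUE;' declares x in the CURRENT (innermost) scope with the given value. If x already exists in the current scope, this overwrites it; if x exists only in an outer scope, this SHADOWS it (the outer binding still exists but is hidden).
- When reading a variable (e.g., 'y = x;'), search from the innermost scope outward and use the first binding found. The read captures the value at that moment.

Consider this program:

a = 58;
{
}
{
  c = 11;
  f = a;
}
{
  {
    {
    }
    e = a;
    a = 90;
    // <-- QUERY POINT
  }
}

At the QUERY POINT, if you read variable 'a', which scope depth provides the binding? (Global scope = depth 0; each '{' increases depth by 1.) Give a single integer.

Answer: 2

Derivation:
Step 1: declare a=58 at depth 0
Step 2: enter scope (depth=1)
Step 3: exit scope (depth=0)
Step 4: enter scope (depth=1)
Step 5: declare c=11 at depth 1
Step 6: declare f=(read a)=58 at depth 1
Step 7: exit scope (depth=0)
Step 8: enter scope (depth=1)
Step 9: enter scope (depth=2)
Step 10: enter scope (depth=3)
Step 11: exit scope (depth=2)
Step 12: declare e=(read a)=58 at depth 2
Step 13: declare a=90 at depth 2
Visible at query point: a=90 e=58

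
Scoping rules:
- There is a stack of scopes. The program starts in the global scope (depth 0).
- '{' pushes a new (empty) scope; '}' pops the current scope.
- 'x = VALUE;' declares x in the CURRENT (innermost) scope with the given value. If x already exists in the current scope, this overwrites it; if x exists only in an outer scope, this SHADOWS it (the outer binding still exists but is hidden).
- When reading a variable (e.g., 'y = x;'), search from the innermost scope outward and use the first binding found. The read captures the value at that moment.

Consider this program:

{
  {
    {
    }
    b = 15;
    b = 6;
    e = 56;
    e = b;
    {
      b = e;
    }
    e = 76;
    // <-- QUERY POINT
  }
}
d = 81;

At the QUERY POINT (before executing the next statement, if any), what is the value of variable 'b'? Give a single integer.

Answer: 6

Derivation:
Step 1: enter scope (depth=1)
Step 2: enter scope (depth=2)
Step 3: enter scope (depth=3)
Step 4: exit scope (depth=2)
Step 5: declare b=15 at depth 2
Step 6: declare b=6 at depth 2
Step 7: declare e=56 at depth 2
Step 8: declare e=(read b)=6 at depth 2
Step 9: enter scope (depth=3)
Step 10: declare b=(read e)=6 at depth 3
Step 11: exit scope (depth=2)
Step 12: declare e=76 at depth 2
Visible at query point: b=6 e=76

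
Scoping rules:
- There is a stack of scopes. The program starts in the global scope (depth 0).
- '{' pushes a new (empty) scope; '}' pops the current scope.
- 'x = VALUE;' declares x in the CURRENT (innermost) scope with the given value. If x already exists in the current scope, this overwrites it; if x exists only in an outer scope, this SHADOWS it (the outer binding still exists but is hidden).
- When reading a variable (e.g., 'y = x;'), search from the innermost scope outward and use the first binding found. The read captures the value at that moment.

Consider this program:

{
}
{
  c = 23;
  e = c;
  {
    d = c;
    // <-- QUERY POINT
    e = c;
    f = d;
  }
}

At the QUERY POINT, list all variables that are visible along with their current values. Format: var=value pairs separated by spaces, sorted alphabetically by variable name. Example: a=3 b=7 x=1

Answer: c=23 d=23 e=23

Derivation:
Step 1: enter scope (depth=1)
Step 2: exit scope (depth=0)
Step 3: enter scope (depth=1)
Step 4: declare c=23 at depth 1
Step 5: declare e=(read c)=23 at depth 1
Step 6: enter scope (depth=2)
Step 7: declare d=(read c)=23 at depth 2
Visible at query point: c=23 d=23 e=23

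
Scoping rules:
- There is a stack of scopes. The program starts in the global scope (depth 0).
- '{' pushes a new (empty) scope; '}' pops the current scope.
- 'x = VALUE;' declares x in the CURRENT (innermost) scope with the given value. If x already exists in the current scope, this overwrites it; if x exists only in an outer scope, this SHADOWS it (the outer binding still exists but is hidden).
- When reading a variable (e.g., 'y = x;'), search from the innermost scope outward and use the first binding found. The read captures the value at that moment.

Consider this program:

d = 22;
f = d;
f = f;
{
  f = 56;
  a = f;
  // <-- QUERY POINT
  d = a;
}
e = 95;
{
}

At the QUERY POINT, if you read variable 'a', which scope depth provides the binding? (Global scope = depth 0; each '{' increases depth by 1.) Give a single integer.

Answer: 1

Derivation:
Step 1: declare d=22 at depth 0
Step 2: declare f=(read d)=22 at depth 0
Step 3: declare f=(read f)=22 at depth 0
Step 4: enter scope (depth=1)
Step 5: declare f=56 at depth 1
Step 6: declare a=(read f)=56 at depth 1
Visible at query point: a=56 d=22 f=56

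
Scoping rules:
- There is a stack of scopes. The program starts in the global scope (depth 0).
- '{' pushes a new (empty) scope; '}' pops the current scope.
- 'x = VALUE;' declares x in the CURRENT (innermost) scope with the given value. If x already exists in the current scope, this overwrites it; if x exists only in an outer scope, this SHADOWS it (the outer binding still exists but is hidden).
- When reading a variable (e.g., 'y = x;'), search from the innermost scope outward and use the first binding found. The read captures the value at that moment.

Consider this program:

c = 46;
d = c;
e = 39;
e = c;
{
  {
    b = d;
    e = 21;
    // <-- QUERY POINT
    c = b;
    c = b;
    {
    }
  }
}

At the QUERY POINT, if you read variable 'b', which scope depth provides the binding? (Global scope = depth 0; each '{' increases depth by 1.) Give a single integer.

Step 1: declare c=46 at depth 0
Step 2: declare d=(read c)=46 at depth 0
Step 3: declare e=39 at depth 0
Step 4: declare e=(read c)=46 at depth 0
Step 5: enter scope (depth=1)
Step 6: enter scope (depth=2)
Step 7: declare b=(read d)=46 at depth 2
Step 8: declare e=21 at depth 2
Visible at query point: b=46 c=46 d=46 e=21

Answer: 2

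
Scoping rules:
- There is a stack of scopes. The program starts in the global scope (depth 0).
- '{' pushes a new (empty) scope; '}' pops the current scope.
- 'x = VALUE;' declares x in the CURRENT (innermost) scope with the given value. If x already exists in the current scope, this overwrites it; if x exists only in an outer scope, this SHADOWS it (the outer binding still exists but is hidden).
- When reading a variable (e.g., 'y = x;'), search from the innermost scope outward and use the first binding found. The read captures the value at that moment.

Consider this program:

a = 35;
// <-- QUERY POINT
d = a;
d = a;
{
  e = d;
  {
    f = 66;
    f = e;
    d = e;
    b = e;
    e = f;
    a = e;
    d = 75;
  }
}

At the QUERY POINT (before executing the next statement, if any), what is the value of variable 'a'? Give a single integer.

Answer: 35

Derivation:
Step 1: declare a=35 at depth 0
Visible at query point: a=35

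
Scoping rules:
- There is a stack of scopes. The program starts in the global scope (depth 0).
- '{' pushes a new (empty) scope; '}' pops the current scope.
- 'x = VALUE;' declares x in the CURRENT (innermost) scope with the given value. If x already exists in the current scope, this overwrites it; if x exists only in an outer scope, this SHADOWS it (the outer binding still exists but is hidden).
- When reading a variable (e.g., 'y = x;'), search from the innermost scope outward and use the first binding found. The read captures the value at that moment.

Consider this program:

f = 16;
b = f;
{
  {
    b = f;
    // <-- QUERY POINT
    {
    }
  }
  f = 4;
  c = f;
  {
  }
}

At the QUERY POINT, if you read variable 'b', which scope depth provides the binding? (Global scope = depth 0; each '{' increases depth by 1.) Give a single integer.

Step 1: declare f=16 at depth 0
Step 2: declare b=(read f)=16 at depth 0
Step 3: enter scope (depth=1)
Step 4: enter scope (depth=2)
Step 5: declare b=(read f)=16 at depth 2
Visible at query point: b=16 f=16

Answer: 2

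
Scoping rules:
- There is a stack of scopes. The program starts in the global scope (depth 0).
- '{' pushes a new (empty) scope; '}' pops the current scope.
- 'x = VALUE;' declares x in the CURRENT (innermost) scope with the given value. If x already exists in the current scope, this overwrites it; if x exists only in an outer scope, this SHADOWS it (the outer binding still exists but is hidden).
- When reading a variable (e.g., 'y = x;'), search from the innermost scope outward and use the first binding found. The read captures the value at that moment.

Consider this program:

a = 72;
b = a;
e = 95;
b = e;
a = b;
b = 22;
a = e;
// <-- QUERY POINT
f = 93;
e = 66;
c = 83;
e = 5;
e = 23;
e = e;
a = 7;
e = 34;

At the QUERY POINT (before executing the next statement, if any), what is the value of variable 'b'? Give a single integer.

Step 1: declare a=72 at depth 0
Step 2: declare b=(read a)=72 at depth 0
Step 3: declare e=95 at depth 0
Step 4: declare b=(read e)=95 at depth 0
Step 5: declare a=(read b)=95 at depth 0
Step 6: declare b=22 at depth 0
Step 7: declare a=(read e)=95 at depth 0
Visible at query point: a=95 b=22 e=95

Answer: 22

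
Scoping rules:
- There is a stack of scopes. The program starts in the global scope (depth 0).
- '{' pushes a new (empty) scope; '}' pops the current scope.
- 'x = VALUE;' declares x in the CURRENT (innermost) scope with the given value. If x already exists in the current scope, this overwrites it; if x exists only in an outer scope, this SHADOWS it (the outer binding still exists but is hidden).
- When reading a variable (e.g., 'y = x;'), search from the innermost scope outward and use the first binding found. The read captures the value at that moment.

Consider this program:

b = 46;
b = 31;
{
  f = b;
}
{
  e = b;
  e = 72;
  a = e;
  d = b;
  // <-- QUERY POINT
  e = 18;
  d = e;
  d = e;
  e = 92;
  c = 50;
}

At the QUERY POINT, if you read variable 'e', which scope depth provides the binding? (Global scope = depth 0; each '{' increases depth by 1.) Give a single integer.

Step 1: declare b=46 at depth 0
Step 2: declare b=31 at depth 0
Step 3: enter scope (depth=1)
Step 4: declare f=(read b)=31 at depth 1
Step 5: exit scope (depth=0)
Step 6: enter scope (depth=1)
Step 7: declare e=(read b)=31 at depth 1
Step 8: declare e=72 at depth 1
Step 9: declare a=(read e)=72 at depth 1
Step 10: declare d=(read b)=31 at depth 1
Visible at query point: a=72 b=31 d=31 e=72

Answer: 1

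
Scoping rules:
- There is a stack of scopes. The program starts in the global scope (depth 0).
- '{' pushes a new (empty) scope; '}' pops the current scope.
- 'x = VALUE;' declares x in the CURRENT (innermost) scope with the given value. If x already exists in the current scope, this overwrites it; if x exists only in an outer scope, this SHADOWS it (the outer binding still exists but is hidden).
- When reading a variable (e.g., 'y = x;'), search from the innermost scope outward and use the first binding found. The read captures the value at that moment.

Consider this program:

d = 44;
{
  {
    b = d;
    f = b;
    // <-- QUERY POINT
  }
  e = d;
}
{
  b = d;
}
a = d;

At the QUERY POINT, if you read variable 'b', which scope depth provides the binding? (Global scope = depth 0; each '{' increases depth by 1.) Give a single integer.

Step 1: declare d=44 at depth 0
Step 2: enter scope (depth=1)
Step 3: enter scope (depth=2)
Step 4: declare b=(read d)=44 at depth 2
Step 5: declare f=(read b)=44 at depth 2
Visible at query point: b=44 d=44 f=44

Answer: 2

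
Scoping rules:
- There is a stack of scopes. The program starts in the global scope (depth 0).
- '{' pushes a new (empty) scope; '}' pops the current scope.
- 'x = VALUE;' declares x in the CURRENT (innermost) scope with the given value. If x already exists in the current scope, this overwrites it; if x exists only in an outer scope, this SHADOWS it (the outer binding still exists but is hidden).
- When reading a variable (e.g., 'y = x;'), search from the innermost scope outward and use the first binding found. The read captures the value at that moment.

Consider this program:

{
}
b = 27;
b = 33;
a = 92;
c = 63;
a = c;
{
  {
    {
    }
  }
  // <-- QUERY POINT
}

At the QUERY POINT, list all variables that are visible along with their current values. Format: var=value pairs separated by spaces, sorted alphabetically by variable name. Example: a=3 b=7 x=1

Step 1: enter scope (depth=1)
Step 2: exit scope (depth=0)
Step 3: declare b=27 at depth 0
Step 4: declare b=33 at depth 0
Step 5: declare a=92 at depth 0
Step 6: declare c=63 at depth 0
Step 7: declare a=(read c)=63 at depth 0
Step 8: enter scope (depth=1)
Step 9: enter scope (depth=2)
Step 10: enter scope (depth=3)
Step 11: exit scope (depth=2)
Step 12: exit scope (depth=1)
Visible at query point: a=63 b=33 c=63

Answer: a=63 b=33 c=63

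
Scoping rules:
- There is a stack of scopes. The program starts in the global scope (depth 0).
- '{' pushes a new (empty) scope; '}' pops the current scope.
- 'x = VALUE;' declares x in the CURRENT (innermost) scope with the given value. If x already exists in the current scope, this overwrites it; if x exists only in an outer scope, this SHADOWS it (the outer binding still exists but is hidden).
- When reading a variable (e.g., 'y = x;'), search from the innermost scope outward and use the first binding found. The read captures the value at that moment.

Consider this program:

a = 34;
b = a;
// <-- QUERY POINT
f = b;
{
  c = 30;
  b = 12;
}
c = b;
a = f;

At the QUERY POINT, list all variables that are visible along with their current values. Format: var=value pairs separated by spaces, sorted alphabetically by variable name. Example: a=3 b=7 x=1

Step 1: declare a=34 at depth 0
Step 2: declare b=(read a)=34 at depth 0
Visible at query point: a=34 b=34

Answer: a=34 b=34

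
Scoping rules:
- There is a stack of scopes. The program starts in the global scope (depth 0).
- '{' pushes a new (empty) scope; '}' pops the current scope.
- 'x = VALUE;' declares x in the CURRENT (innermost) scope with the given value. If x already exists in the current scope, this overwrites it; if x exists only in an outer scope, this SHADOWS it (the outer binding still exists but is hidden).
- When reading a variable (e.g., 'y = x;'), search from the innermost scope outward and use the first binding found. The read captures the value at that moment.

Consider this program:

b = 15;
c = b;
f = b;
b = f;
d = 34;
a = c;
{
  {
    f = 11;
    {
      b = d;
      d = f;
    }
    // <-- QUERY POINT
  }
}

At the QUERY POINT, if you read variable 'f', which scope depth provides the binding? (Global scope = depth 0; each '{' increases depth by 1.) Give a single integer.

Step 1: declare b=15 at depth 0
Step 2: declare c=(read b)=15 at depth 0
Step 3: declare f=(read b)=15 at depth 0
Step 4: declare b=(read f)=15 at depth 0
Step 5: declare d=34 at depth 0
Step 6: declare a=(read c)=15 at depth 0
Step 7: enter scope (depth=1)
Step 8: enter scope (depth=2)
Step 9: declare f=11 at depth 2
Step 10: enter scope (depth=3)
Step 11: declare b=(read d)=34 at depth 3
Step 12: declare d=(read f)=11 at depth 3
Step 13: exit scope (depth=2)
Visible at query point: a=15 b=15 c=15 d=34 f=11

Answer: 2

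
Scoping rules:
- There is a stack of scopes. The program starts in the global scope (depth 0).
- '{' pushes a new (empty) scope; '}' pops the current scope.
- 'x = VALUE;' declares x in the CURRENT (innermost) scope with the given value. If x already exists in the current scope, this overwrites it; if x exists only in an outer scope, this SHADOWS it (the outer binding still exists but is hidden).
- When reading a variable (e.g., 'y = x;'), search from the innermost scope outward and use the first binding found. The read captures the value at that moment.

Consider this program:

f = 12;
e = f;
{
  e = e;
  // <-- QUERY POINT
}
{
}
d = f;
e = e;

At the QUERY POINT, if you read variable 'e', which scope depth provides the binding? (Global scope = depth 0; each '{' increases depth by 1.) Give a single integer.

Answer: 1

Derivation:
Step 1: declare f=12 at depth 0
Step 2: declare e=(read f)=12 at depth 0
Step 3: enter scope (depth=1)
Step 4: declare e=(read e)=12 at depth 1
Visible at query point: e=12 f=12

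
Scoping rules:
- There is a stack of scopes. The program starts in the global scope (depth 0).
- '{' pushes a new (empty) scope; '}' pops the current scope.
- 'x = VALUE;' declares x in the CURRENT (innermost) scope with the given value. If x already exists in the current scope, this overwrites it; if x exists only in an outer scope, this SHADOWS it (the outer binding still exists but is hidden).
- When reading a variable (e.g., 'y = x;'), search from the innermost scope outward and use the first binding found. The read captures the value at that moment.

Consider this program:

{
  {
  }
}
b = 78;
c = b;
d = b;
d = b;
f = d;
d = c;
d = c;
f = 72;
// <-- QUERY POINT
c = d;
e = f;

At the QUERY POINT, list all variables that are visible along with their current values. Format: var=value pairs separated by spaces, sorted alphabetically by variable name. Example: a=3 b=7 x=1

Step 1: enter scope (depth=1)
Step 2: enter scope (depth=2)
Step 3: exit scope (depth=1)
Step 4: exit scope (depth=0)
Step 5: declare b=78 at depth 0
Step 6: declare c=(read b)=78 at depth 0
Step 7: declare d=(read b)=78 at depth 0
Step 8: declare d=(read b)=78 at depth 0
Step 9: declare f=(read d)=78 at depth 0
Step 10: declare d=(read c)=78 at depth 0
Step 11: declare d=(read c)=78 at depth 0
Step 12: declare f=72 at depth 0
Visible at query point: b=78 c=78 d=78 f=72

Answer: b=78 c=78 d=78 f=72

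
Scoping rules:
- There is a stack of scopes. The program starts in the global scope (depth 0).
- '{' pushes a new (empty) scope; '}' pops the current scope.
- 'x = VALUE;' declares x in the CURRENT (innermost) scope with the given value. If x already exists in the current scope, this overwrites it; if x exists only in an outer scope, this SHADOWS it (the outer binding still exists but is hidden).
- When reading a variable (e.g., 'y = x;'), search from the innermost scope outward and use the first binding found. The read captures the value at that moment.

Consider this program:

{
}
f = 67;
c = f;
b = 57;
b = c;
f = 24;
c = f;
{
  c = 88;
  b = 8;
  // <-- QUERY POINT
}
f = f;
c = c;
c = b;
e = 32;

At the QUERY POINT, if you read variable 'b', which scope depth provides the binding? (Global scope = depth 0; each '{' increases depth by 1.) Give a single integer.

Answer: 1

Derivation:
Step 1: enter scope (depth=1)
Step 2: exit scope (depth=0)
Step 3: declare f=67 at depth 0
Step 4: declare c=(read f)=67 at depth 0
Step 5: declare b=57 at depth 0
Step 6: declare b=(read c)=67 at depth 0
Step 7: declare f=24 at depth 0
Step 8: declare c=(read f)=24 at depth 0
Step 9: enter scope (depth=1)
Step 10: declare c=88 at depth 1
Step 11: declare b=8 at depth 1
Visible at query point: b=8 c=88 f=24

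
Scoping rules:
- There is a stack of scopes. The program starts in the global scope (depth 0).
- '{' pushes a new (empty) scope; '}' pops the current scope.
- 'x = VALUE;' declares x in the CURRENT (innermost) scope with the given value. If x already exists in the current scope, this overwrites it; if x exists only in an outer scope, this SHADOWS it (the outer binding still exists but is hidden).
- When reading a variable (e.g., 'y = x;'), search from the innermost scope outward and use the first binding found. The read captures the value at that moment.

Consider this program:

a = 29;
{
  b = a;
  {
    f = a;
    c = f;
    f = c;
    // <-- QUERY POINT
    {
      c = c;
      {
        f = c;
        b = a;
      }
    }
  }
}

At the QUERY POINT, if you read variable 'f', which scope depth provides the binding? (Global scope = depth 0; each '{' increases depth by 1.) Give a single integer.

Step 1: declare a=29 at depth 0
Step 2: enter scope (depth=1)
Step 3: declare b=(read a)=29 at depth 1
Step 4: enter scope (depth=2)
Step 5: declare f=(read a)=29 at depth 2
Step 6: declare c=(read f)=29 at depth 2
Step 7: declare f=(read c)=29 at depth 2
Visible at query point: a=29 b=29 c=29 f=29

Answer: 2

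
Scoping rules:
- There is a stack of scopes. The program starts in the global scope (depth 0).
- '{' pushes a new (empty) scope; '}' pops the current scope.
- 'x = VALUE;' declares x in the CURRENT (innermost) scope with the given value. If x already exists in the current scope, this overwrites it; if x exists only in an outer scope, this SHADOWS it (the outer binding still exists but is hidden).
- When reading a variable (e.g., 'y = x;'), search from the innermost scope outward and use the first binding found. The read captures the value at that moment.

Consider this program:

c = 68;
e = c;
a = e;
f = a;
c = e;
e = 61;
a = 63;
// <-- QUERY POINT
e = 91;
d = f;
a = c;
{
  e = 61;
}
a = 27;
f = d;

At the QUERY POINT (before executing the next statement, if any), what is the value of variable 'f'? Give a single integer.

Step 1: declare c=68 at depth 0
Step 2: declare e=(read c)=68 at depth 0
Step 3: declare a=(read e)=68 at depth 0
Step 4: declare f=(read a)=68 at depth 0
Step 5: declare c=(read e)=68 at depth 0
Step 6: declare e=61 at depth 0
Step 7: declare a=63 at depth 0
Visible at query point: a=63 c=68 e=61 f=68

Answer: 68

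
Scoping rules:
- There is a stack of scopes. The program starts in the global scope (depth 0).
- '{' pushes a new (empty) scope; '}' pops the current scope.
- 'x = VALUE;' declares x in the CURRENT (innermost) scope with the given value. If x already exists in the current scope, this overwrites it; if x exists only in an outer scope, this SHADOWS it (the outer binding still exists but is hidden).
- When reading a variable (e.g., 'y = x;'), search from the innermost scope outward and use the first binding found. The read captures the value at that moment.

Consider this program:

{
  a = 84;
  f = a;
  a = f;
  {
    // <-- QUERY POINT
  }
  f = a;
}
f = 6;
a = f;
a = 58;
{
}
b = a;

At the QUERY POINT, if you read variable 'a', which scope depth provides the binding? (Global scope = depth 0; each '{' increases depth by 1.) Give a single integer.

Step 1: enter scope (depth=1)
Step 2: declare a=84 at depth 1
Step 3: declare f=(read a)=84 at depth 1
Step 4: declare a=(read f)=84 at depth 1
Step 5: enter scope (depth=2)
Visible at query point: a=84 f=84

Answer: 1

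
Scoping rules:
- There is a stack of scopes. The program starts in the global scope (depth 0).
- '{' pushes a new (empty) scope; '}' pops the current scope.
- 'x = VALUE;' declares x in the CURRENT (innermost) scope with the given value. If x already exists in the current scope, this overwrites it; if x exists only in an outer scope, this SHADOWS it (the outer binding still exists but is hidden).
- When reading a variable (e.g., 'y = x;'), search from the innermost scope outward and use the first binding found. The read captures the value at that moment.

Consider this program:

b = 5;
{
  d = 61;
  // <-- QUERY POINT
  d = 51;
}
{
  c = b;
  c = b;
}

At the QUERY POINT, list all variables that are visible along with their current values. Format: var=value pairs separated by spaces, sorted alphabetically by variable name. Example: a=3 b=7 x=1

Answer: b=5 d=61

Derivation:
Step 1: declare b=5 at depth 0
Step 2: enter scope (depth=1)
Step 3: declare d=61 at depth 1
Visible at query point: b=5 d=61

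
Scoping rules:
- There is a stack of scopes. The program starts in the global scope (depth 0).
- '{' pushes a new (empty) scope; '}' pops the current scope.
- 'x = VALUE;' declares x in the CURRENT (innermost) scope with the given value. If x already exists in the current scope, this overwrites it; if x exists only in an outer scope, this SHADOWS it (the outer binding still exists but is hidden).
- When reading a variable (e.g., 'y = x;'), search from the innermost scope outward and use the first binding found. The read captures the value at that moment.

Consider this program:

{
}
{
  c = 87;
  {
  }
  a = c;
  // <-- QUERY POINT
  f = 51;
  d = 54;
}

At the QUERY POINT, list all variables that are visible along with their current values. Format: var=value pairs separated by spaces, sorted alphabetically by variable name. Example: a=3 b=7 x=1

Step 1: enter scope (depth=1)
Step 2: exit scope (depth=0)
Step 3: enter scope (depth=1)
Step 4: declare c=87 at depth 1
Step 5: enter scope (depth=2)
Step 6: exit scope (depth=1)
Step 7: declare a=(read c)=87 at depth 1
Visible at query point: a=87 c=87

Answer: a=87 c=87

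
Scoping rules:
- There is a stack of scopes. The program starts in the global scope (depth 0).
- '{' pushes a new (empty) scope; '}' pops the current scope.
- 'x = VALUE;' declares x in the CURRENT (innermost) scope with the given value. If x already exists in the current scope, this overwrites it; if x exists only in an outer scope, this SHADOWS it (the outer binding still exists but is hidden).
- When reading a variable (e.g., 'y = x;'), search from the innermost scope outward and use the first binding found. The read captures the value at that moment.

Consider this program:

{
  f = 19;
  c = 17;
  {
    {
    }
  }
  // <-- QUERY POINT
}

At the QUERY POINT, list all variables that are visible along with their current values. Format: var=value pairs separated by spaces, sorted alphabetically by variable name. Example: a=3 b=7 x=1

Step 1: enter scope (depth=1)
Step 2: declare f=19 at depth 1
Step 3: declare c=17 at depth 1
Step 4: enter scope (depth=2)
Step 5: enter scope (depth=3)
Step 6: exit scope (depth=2)
Step 7: exit scope (depth=1)
Visible at query point: c=17 f=19

Answer: c=17 f=19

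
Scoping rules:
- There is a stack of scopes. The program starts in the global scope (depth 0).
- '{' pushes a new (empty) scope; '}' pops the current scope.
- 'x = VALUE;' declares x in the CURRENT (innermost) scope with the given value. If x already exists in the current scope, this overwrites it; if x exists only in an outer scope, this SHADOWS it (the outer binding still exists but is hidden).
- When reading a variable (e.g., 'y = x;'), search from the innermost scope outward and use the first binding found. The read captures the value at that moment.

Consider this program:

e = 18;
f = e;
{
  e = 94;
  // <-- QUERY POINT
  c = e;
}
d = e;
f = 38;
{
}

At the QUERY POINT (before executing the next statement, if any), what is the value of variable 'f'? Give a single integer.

Answer: 18

Derivation:
Step 1: declare e=18 at depth 0
Step 2: declare f=(read e)=18 at depth 0
Step 3: enter scope (depth=1)
Step 4: declare e=94 at depth 1
Visible at query point: e=94 f=18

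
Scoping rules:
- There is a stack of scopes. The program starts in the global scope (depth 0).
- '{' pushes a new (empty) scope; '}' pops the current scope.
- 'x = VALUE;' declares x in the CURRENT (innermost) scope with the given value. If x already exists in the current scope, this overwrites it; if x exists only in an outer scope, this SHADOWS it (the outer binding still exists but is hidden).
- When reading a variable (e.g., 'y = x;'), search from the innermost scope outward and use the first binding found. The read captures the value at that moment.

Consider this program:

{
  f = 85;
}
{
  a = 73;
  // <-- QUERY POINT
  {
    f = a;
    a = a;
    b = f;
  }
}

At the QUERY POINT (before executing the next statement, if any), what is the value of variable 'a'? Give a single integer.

Step 1: enter scope (depth=1)
Step 2: declare f=85 at depth 1
Step 3: exit scope (depth=0)
Step 4: enter scope (depth=1)
Step 5: declare a=73 at depth 1
Visible at query point: a=73

Answer: 73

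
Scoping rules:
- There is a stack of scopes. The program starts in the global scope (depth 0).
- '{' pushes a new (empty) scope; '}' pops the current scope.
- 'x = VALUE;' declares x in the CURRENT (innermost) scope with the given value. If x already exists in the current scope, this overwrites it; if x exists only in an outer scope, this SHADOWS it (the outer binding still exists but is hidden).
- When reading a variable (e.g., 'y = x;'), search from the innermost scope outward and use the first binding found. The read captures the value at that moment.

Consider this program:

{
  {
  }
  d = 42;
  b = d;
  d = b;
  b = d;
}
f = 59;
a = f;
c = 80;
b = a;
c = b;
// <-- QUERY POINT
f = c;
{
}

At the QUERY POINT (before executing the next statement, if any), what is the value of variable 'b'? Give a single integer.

Step 1: enter scope (depth=1)
Step 2: enter scope (depth=2)
Step 3: exit scope (depth=1)
Step 4: declare d=42 at depth 1
Step 5: declare b=(read d)=42 at depth 1
Step 6: declare d=(read b)=42 at depth 1
Step 7: declare b=(read d)=42 at depth 1
Step 8: exit scope (depth=0)
Step 9: declare f=59 at depth 0
Step 10: declare a=(read f)=59 at depth 0
Step 11: declare c=80 at depth 0
Step 12: declare b=(read a)=59 at depth 0
Step 13: declare c=(read b)=59 at depth 0
Visible at query point: a=59 b=59 c=59 f=59

Answer: 59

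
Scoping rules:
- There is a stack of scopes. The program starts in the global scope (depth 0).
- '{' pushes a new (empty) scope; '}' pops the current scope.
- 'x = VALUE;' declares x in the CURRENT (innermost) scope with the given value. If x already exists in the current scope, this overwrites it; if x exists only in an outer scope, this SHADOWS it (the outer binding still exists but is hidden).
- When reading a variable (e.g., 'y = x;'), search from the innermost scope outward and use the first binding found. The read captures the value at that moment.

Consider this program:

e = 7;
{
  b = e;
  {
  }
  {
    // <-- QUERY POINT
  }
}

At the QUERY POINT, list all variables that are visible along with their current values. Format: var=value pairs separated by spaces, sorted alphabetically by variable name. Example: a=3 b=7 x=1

Step 1: declare e=7 at depth 0
Step 2: enter scope (depth=1)
Step 3: declare b=(read e)=7 at depth 1
Step 4: enter scope (depth=2)
Step 5: exit scope (depth=1)
Step 6: enter scope (depth=2)
Visible at query point: b=7 e=7

Answer: b=7 e=7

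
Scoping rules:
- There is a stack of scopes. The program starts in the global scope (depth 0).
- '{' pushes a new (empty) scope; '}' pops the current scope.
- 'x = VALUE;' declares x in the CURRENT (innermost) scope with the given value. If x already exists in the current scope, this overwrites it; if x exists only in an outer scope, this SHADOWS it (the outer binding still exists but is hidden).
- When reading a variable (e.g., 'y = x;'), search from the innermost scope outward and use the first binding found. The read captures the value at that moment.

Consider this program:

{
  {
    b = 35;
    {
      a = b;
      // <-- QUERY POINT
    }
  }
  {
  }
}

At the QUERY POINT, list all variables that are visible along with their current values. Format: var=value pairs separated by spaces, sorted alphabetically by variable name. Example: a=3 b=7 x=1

Step 1: enter scope (depth=1)
Step 2: enter scope (depth=2)
Step 3: declare b=35 at depth 2
Step 4: enter scope (depth=3)
Step 5: declare a=(read b)=35 at depth 3
Visible at query point: a=35 b=35

Answer: a=35 b=35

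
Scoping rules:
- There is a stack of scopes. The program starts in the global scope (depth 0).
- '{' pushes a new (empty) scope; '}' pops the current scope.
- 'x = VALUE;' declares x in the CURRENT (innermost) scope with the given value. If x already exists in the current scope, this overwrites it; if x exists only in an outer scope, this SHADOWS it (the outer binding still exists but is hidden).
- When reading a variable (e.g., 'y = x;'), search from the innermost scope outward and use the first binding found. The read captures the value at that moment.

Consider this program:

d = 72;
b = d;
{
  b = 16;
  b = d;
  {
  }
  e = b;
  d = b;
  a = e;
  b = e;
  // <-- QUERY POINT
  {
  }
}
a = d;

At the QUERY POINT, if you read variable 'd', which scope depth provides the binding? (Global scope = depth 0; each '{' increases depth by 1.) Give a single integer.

Step 1: declare d=72 at depth 0
Step 2: declare b=(read d)=72 at depth 0
Step 3: enter scope (depth=1)
Step 4: declare b=16 at depth 1
Step 5: declare b=(read d)=72 at depth 1
Step 6: enter scope (depth=2)
Step 7: exit scope (depth=1)
Step 8: declare e=(read b)=72 at depth 1
Step 9: declare d=(read b)=72 at depth 1
Step 10: declare a=(read e)=72 at depth 1
Step 11: declare b=(read e)=72 at depth 1
Visible at query point: a=72 b=72 d=72 e=72

Answer: 1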